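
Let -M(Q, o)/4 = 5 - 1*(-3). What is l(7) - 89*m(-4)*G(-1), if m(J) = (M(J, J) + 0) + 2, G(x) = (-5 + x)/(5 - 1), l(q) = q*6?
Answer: -3963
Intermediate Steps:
l(q) = 6*q
M(Q, o) = -32 (M(Q, o) = -4*(5 - 1*(-3)) = -4*(5 + 3) = -4*8 = -32)
G(x) = -5/4 + x/4 (G(x) = (-5 + x)/4 = (-5 + x)*(1/4) = -5/4 + x/4)
m(J) = -30 (m(J) = (-32 + 0) + 2 = -32 + 2 = -30)
l(7) - 89*m(-4)*G(-1) = 6*7 - (-2670)*(-5/4 + (1/4)*(-1)) = 42 - (-2670)*(-5/4 - 1/4) = 42 - (-2670)*(-3)/2 = 42 - 89*45 = 42 - 4005 = -3963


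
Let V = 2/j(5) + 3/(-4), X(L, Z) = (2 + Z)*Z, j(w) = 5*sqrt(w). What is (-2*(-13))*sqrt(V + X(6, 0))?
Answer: 13*sqrt(-75 + 8*sqrt(5))/5 ≈ 19.649*I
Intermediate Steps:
X(L, Z) = Z*(2 + Z)
V = -3/4 + 2*sqrt(5)/25 (V = 2/((5*sqrt(5))) + 3/(-4) = 2*(sqrt(5)/25) + 3*(-1/4) = 2*sqrt(5)/25 - 3/4 = -3/4 + 2*sqrt(5)/25 ≈ -0.57111)
(-2*(-13))*sqrt(V + X(6, 0)) = (-2*(-13))*sqrt((-3/4 + 2*sqrt(5)/25) + 0*(2 + 0)) = 26*sqrt((-3/4 + 2*sqrt(5)/25) + 0*2) = 26*sqrt((-3/4 + 2*sqrt(5)/25) + 0) = 26*sqrt(-3/4 + 2*sqrt(5)/25)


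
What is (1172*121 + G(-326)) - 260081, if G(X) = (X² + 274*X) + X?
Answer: -101643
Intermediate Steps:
G(X) = X² + 275*X
(1172*121 + G(-326)) - 260081 = (1172*121 - 326*(275 - 326)) - 260081 = (141812 - 326*(-51)) - 260081 = (141812 + 16626) - 260081 = 158438 - 260081 = -101643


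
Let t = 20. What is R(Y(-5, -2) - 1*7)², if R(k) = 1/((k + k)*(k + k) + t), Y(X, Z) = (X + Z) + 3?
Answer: 1/254016 ≈ 3.9368e-6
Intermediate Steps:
Y(X, Z) = 3 + X + Z
R(k) = 1/(20 + 4*k²) (R(k) = 1/((k + k)*(k + k) + 20) = 1/((2*k)*(2*k) + 20) = 1/(4*k² + 20) = 1/(20 + 4*k²))
R(Y(-5, -2) - 1*7)² = (1/(4*(5 + ((3 - 5 - 2) - 1*7)²)))² = (1/(4*(5 + (-4 - 7)²)))² = (1/(4*(5 + (-11)²)))² = (1/(4*(5 + 121)))² = ((¼)/126)² = ((¼)*(1/126))² = (1/504)² = 1/254016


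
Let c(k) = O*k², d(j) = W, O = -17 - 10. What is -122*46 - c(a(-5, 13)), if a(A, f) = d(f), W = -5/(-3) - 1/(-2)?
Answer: -21941/4 ≈ -5485.3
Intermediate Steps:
O = -27
W = 13/6 (W = -5*(-⅓) - 1*(-½) = 5/3 + ½ = 13/6 ≈ 2.1667)
d(j) = 13/6
a(A, f) = 13/6
c(k) = -27*k²
-122*46 - c(a(-5, 13)) = -122*46 - (-27)*(13/6)² = -5612 - (-27)*169/36 = -5612 - 1*(-507/4) = -5612 + 507/4 = -21941/4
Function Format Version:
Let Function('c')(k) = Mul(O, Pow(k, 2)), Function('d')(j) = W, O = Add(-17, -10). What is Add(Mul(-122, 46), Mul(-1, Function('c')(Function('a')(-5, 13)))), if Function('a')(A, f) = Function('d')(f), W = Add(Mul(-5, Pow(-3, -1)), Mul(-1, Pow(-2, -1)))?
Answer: Rational(-21941, 4) ≈ -5485.3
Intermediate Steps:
O = -27
W = Rational(13, 6) (W = Add(Mul(-5, Rational(-1, 3)), Mul(-1, Rational(-1, 2))) = Add(Rational(5, 3), Rational(1, 2)) = Rational(13, 6) ≈ 2.1667)
Function('d')(j) = Rational(13, 6)
Function('a')(A, f) = Rational(13, 6)
Function('c')(k) = Mul(-27, Pow(k, 2))
Add(Mul(-122, 46), Mul(-1, Function('c')(Function('a')(-5, 13)))) = Add(Mul(-122, 46), Mul(-1, Mul(-27, Pow(Rational(13, 6), 2)))) = Add(-5612, Mul(-1, Mul(-27, Rational(169, 36)))) = Add(-5612, Mul(-1, Rational(-507, 4))) = Add(-5612, Rational(507, 4)) = Rational(-21941, 4)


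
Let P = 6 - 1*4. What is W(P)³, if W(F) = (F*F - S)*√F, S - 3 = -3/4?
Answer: 343*√2/32 ≈ 15.159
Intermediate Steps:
S = 9/4 (S = 3 - 3/4 = 3 - 3*¼ = 3 - ¾ = 9/4 ≈ 2.2500)
P = 2 (P = 6 - 4 = 2)
W(F) = √F*(-9/4 + F²) (W(F) = (F*F - 1*9/4)*√F = (F² - 9/4)*√F = (-9/4 + F²)*√F = √F*(-9/4 + F²))
W(P)³ = (√2*(-9/4 + 2²))³ = (√2*(-9/4 + 4))³ = (√2*(7/4))³ = (7*√2/4)³ = 343*√2/32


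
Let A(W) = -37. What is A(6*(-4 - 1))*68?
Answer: -2516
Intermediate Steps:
A(6*(-4 - 1))*68 = -37*68 = -2516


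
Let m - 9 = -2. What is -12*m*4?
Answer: -336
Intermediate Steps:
m = 7 (m = 9 - 2 = 7)
-12*m*4 = -12*7*4 = -84*4 = -336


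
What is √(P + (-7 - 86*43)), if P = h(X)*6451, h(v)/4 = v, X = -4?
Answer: I*√106921 ≈ 326.99*I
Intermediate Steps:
h(v) = 4*v
P = -103216 (P = (4*(-4))*6451 = -16*6451 = -103216)
√(P + (-7 - 86*43)) = √(-103216 + (-7 - 86*43)) = √(-103216 + (-7 - 3698)) = √(-103216 - 3705) = √(-106921) = I*√106921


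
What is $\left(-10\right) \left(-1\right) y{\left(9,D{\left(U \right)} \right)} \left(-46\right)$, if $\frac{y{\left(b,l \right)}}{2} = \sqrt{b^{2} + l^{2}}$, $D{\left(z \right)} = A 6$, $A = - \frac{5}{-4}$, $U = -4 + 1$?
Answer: $- 1380 \sqrt{61} \approx -10778.0$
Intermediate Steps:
$U = -3$
$A = \frac{5}{4}$ ($A = \left(-5\right) \left(- \frac{1}{4}\right) = \frac{5}{4} \approx 1.25$)
$D{\left(z \right)} = \frac{15}{2}$ ($D{\left(z \right)} = \frac{5}{4} \cdot 6 = \frac{15}{2}$)
$y{\left(b,l \right)} = 2 \sqrt{b^{2} + l^{2}}$
$\left(-10\right) \left(-1\right) y{\left(9,D{\left(U \right)} \right)} \left(-46\right) = \left(-10\right) \left(-1\right) 2 \sqrt{9^{2} + \left(\frac{15}{2}\right)^{2}} \left(-46\right) = 10 \cdot 2 \sqrt{81 + \frac{225}{4}} \left(-46\right) = 10 \cdot 2 \sqrt{\frac{549}{4}} \left(-46\right) = 10 \cdot 2 \frac{3 \sqrt{61}}{2} \left(-46\right) = 10 \cdot 3 \sqrt{61} \left(-46\right) = 30 \sqrt{61} \left(-46\right) = - 1380 \sqrt{61}$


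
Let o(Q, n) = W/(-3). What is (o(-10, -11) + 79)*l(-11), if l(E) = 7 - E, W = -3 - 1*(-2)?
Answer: 1428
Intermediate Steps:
W = -1 (W = -3 + 2 = -1)
o(Q, n) = 1/3 (o(Q, n) = -1/(-3) = -1*(-1/3) = 1/3)
(o(-10, -11) + 79)*l(-11) = (1/3 + 79)*(7 - 1*(-11)) = 238*(7 + 11)/3 = (238/3)*18 = 1428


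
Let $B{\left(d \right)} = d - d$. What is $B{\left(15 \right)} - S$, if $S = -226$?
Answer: $226$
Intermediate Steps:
$B{\left(d \right)} = 0$
$B{\left(15 \right)} - S = 0 - -226 = 0 + 226 = 226$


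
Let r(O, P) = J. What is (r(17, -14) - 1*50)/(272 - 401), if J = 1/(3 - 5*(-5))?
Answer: 1399/3612 ≈ 0.38732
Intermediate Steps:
J = 1/28 (J = 1/(3 + 25) = 1/28 ≈ 0.035714)
r(O, P) = 1/28
(r(17, -14) - 1*50)/(272 - 401) = (1/28 - 1*50)/(272 - 401) = (1/28 - 50)/(-129) = -1399/28*(-1/129) = 1399/3612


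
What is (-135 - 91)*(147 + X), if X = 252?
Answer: -90174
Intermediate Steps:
(-135 - 91)*(147 + X) = (-135 - 91)*(147 + 252) = -226*399 = -90174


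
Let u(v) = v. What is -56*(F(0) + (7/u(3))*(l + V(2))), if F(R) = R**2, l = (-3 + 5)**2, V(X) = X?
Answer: -784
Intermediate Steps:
l = 4 (l = 2**2 = 4)
-56*(F(0) + (7/u(3))*(l + V(2))) = -56*(0**2 + (7/3)*(4 + 2)) = -56*(0 + (7*(1/3))*6) = -56*(0 + (7/3)*6) = -56*(0 + 14) = -56*14 = -784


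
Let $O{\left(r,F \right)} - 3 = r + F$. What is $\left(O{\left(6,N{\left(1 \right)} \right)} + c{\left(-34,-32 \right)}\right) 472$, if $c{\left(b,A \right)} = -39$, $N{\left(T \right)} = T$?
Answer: $-13688$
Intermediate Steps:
$O{\left(r,F \right)} = 3 + F + r$ ($O{\left(r,F \right)} = 3 + \left(r + F\right) = 3 + \left(F + r\right) = 3 + F + r$)
$\left(O{\left(6,N{\left(1 \right)} \right)} + c{\left(-34,-32 \right)}\right) 472 = \left(\left(3 + 1 + 6\right) - 39\right) 472 = \left(10 - 39\right) 472 = \left(-29\right) 472 = -13688$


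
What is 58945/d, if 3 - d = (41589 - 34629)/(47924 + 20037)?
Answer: 4005961145/196923 ≈ 20343.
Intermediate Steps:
d = 196923/67961 (d = 3 - (41589 - 34629)/(47924 + 20037) = 3 - 6960/67961 = 196923/67961 ≈ 2.8976)
58945/d = 58945/(196923/67961) = 58945*(67961/196923) = 4005961145/196923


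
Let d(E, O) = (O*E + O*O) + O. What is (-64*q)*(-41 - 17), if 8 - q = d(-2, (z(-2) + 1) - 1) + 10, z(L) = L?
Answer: -29696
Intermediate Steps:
d(E, O) = O + O² + E*O (d(E, O) = (E*O + O²) + O = (O² + E*O) + O = O + O² + E*O)
q = -8 (q = 8 - (((-2 + 1) - 1)*(1 - 2 + ((-2 + 1) - 1)) + 10) = 8 - ((-1 - 1)*(1 - 2 + (-1 - 1)) + 10) = 8 - (-2*(1 - 2 - 2) + 10) = 8 - (-2*(-3) + 10) = 8 - (6 + 10) = 8 - 1*16 = 8 - 16 = -8)
(-64*q)*(-41 - 17) = (-64*(-8))*(-41 - 17) = 512*(-58) = -29696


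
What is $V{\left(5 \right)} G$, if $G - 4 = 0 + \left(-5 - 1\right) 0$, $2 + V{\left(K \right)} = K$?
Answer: $12$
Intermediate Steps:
$V{\left(K \right)} = -2 + K$
$G = 4$ ($G = 4 + \left(0 + \left(-5 - 1\right) 0\right) = 4 + \left(0 - 0\right) = 4 + \left(0 + 0\right) = 4 + 0 = 4$)
$V{\left(5 \right)} G = \left(-2 + 5\right) 4 = 3 \cdot 4 = 12$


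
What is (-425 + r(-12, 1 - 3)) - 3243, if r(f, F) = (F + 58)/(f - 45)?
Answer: -209132/57 ≈ -3669.0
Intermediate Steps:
r(f, F) = (58 + F)/(-45 + f)
(-425 + r(-12, 1 - 3)) - 3243 = (-425 + (58 + (1 - 3))/(-45 - 12)) - 3243 = (-425 + (58 - 2)/(-57)) - 3243 = (-425 - 1/57*56) - 3243 = (-425 - 56/57) - 3243 = -24281/57 - 3243 = -209132/57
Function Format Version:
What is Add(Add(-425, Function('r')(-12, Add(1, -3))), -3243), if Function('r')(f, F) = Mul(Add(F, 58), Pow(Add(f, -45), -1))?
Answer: Rational(-209132, 57) ≈ -3669.0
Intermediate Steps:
Function('r')(f, F) = Mul(Pow(Add(-45, f), -1), Add(58, F)) (Function('r')(f, F) = Mul(Add(58, F), Pow(Add(-45, f), -1)) = Mul(Pow(Add(-45, f), -1), Add(58, F)))
Add(Add(-425, Function('r')(-12, Add(1, -3))), -3243) = Add(Add(-425, Mul(Pow(Add(-45, -12), -1), Add(58, Add(1, -3)))), -3243) = Add(Add(-425, Mul(Pow(-57, -1), Add(58, -2))), -3243) = Add(Add(-425, Mul(Rational(-1, 57), 56)), -3243) = Add(Add(-425, Rational(-56, 57)), -3243) = Add(Rational(-24281, 57), -3243) = Rational(-209132, 57)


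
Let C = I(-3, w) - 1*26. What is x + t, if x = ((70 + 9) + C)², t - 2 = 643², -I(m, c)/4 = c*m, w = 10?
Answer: 443380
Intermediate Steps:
I(m, c) = -4*c*m
C = 94 (C = -4*10*(-3) - 1*26 = 120 - 26 = 94)
t = 413451 (t = 2 + 643² = 2 + 413449 = 413451)
x = 29929 (x = ((70 + 9) + 94)² = (79 + 94)² = 173² = 29929)
x + t = 29929 + 413451 = 443380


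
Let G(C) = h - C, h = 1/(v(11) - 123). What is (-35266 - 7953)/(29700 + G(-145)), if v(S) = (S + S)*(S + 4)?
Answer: -8946333/6177916 ≈ -1.4481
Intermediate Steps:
v(S) = 2*S*(4 + S) (v(S) = (2*S)*(4 + S) = 2*S*(4 + S))
h = 1/207 (h = 1/(2*11*(4 + 11) - 123) = 1/(2*11*15 - 123) = 1/(330 - 123) = 1/207 ≈ 0.0048309)
G(C) = 1/207 - C
(-35266 - 7953)/(29700 + G(-145)) = (-35266 - 7953)/(29700 + (1/207 - 1*(-145))) = -43219/(29700 + (1/207 + 145)) = -43219/(29700 + 30016/207) = -43219/6177916/207 = -43219*207/6177916 = -8946333/6177916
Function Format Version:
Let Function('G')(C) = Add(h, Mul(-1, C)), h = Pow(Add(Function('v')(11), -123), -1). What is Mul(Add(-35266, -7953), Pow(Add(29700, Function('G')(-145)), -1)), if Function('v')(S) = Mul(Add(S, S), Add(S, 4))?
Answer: Rational(-8946333, 6177916) ≈ -1.4481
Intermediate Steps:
Function('v')(S) = Mul(2, S, Add(4, S)) (Function('v')(S) = Mul(Mul(2, S), Add(4, S)) = Mul(2, S, Add(4, S)))
h = Rational(1, 207) (h = Pow(Add(Mul(2, 11, Add(4, 11)), -123), -1) = Pow(Add(Mul(2, 11, 15), -123), -1) = Pow(Add(330, -123), -1) = Pow(207, -1) = Rational(1, 207) ≈ 0.0048309)
Function('G')(C) = Add(Rational(1, 207), Mul(-1, C))
Mul(Add(-35266, -7953), Pow(Add(29700, Function('G')(-145)), -1)) = Mul(Add(-35266, -7953), Pow(Add(29700, Add(Rational(1, 207), Mul(-1, -145))), -1)) = Mul(-43219, Pow(Add(29700, Add(Rational(1, 207), 145)), -1)) = Mul(-43219, Pow(Add(29700, Rational(30016, 207)), -1)) = Mul(-43219, Pow(Rational(6177916, 207), -1)) = Mul(-43219, Rational(207, 6177916)) = Rational(-8946333, 6177916)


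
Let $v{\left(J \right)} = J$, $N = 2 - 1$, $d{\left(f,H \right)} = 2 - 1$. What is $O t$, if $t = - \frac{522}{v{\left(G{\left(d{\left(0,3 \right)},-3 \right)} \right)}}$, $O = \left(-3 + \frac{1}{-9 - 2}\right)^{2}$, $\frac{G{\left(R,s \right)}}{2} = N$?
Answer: $- \frac{301716}{121} \approx -2493.5$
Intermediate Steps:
$d{\left(f,H \right)} = 1$
$N = 1$ ($N = 2 - 1 = 1$)
$G{\left(R,s \right)} = 2$ ($G{\left(R,s \right)} = 2 \cdot 1 = 2$)
$O = \frac{1156}{121}$ ($O = \left(-3 + \frac{1}{-11}\right)^{2} = \left(-3 - \frac{1}{11}\right)^{2} = \left(- \frac{34}{11}\right)^{2} = \frac{1156}{121} \approx 9.5537$)
$t = -261$ ($t = - \frac{522}{2} = \left(-522\right) \frac{1}{2} = -261$)
$O t = \frac{1156}{121} \left(-261\right) = - \frac{301716}{121}$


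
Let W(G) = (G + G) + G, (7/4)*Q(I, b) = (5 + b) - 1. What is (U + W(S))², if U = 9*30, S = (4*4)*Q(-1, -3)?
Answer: 4334724/49 ≈ 88464.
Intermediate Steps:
Q(I, b) = 16/7 + 4*b/7 (Q(I, b) = 4*((5 + b) - 1)/7 = 4*(4 + b)/7 = 16/7 + 4*b/7)
S = 64/7 (S = (4*4)*(16/7 + (4/7)*(-3)) = 16*(16/7 - 12/7) = 16*(4/7) = 64/7 ≈ 9.1429)
U = 270
W(G) = 3*G (W(G) = 2*G + G = 3*G)
(U + W(S))² = (270 + 3*(64/7))² = (270 + 192/7)² = (2082/7)² = 4334724/49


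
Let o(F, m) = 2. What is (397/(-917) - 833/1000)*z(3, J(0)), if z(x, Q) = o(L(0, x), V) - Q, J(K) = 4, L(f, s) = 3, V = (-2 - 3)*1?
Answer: 1160861/458500 ≈ 2.5319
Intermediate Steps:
V = -5 (V = -5*1 = -5)
z(x, Q) = 2 - Q
(397/(-917) - 833/1000)*z(3, J(0)) = (397/(-917) - 833/1000)*(2 - 1*4) = (397*(-1/917) - 833*1/1000)*(2 - 4) = (-397/917 - 833/1000)*(-2) = -1160861/917000*(-2) = 1160861/458500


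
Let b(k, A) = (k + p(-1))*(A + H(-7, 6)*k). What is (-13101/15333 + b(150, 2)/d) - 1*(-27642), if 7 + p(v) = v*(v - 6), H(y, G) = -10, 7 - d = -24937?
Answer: 880696898795/31872196 ≈ 27632.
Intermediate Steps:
d = 24944 (d = 7 - 1*(-24937) = 7 + 24937 = 24944)
p(v) = -7 + v*(-6 + v) (p(v) = -7 + v*(v - 6) = -7 + v*(-6 + v))
b(k, A) = k*(A - 10*k) (b(k, A) = (k + (-7 + (-1)² - 6*(-1)))*(A - 10*k) = (k + (-7 + 1 + 6))*(A - 10*k) = (k + 0)*(A - 10*k) = k*(A - 10*k))
(-13101/15333 + b(150, 2)/d) - 1*(-27642) = (-13101/15333 + (150*(2 - 10*150))/24944) - 1*(-27642) = (-13101*1/15333 + (150*(2 - 1500))*(1/24944)) + 27642 = (-4367/5111 + (150*(-1498))*(1/24944)) + 27642 = (-4367/5111 - 224700*1/24944) + 27642 = (-4367/5111 - 56175/6236) + 27642 = -314343037/31872196 + 27642 = 880696898795/31872196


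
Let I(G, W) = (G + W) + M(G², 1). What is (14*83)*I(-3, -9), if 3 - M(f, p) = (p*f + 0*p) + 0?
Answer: -20916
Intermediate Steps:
M(f, p) = 3 - f*p (M(f, p) = 3 - ((p*f + 0*p) + 0) = 3 - ((f*p + 0) + 0) = 3 - (f*p + 0) = 3 - f*p)
I(G, W) = 3 + G + W - G² (I(G, W) = (G + W) + (3 - 1*G²*1) = (G + W) + (3 - G²) = 3 + G + W - G²)
(14*83)*I(-3, -9) = (14*83)*(3 - 3 - 9 - 1*(-3)²) = 1162*(3 - 3 - 9 - 1*9) = 1162*(3 - 3 - 9 - 9) = 1162*(-18) = -20916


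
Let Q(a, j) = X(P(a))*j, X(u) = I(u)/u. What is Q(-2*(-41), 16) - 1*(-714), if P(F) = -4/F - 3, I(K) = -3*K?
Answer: 666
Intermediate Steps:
P(F) = -3 - 4/F
X(u) = -3 (X(u) = (-3*u)/u = -3)
Q(a, j) = -3*j
Q(-2*(-41), 16) - 1*(-714) = -3*16 - 1*(-714) = -48 + 714 = 666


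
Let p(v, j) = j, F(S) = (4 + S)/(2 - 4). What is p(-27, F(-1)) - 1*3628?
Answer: -7259/2 ≈ -3629.5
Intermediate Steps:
F(S) = -2 - S/2 (F(S) = (4 + S)/(-2) = (4 + S)*(-½) = -2 - S/2)
p(-27, F(-1)) - 1*3628 = (-2 - ½*(-1)) - 1*3628 = (-2 + ½) - 3628 = -3/2 - 3628 = -7259/2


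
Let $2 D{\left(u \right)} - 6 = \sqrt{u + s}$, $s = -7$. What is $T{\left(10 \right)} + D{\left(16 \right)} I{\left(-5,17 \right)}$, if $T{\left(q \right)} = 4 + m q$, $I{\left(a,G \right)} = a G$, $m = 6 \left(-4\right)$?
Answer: $- \frac{1237}{2} \approx -618.5$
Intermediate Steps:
$m = -24$
$D{\left(u \right)} = 3 + \frac{\sqrt{-7 + u}}{2}$ ($D{\left(u \right)} = 3 + \frac{\sqrt{u - 7}}{2} = 3 + \frac{\sqrt{-7 + u}}{2}$)
$I{\left(a,G \right)} = G a$
$T{\left(q \right)} = 4 - 24 q$
$T{\left(10 \right)} + D{\left(16 \right)} I{\left(-5,17 \right)} = \left(4 - 240\right) + \left(3 + \frac{\sqrt{-7 + 16}}{2}\right) 17 \left(-5\right) = \left(4 - 240\right) + \left(3 + \frac{\sqrt{9}}{2}\right) \left(-85\right) = -236 + \left(3 + \frac{1}{2} \cdot 3\right) \left(-85\right) = -236 + \left(3 + \frac{3}{2}\right) \left(-85\right) = -236 + \frac{9}{2} \left(-85\right) = -236 - \frac{765}{2} = - \frac{1237}{2}$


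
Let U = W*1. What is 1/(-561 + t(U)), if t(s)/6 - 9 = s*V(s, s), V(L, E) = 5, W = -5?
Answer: -1/657 ≈ -0.0015221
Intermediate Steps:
U = -5 (U = -5*1 = -5)
t(s) = 54 + 30*s (t(s) = 54 + 6*(s*5) = 54 + 6*(5*s) = 54 + 30*s)
1/(-561 + t(U)) = 1/(-561 + (54 + 30*(-5))) = 1/(-561 + (54 - 150)) = 1/(-561 - 96) = 1/(-657) = -1/657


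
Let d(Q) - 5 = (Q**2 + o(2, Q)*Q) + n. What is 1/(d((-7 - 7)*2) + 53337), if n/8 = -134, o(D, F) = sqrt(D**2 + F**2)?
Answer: 26527/1407054562 + 14*sqrt(197)/703527281 ≈ 1.9132e-5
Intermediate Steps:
n = -1072 (n = 8*(-134) = -1072)
d(Q) = -1067 + Q**2 + Q*sqrt(4 + Q**2) (d(Q) = 5 + ((Q**2 + sqrt(2**2 + Q**2)*Q) - 1072) = 5 + ((Q**2 + sqrt(4 + Q**2)*Q) - 1072) = 5 + ((Q**2 + Q*sqrt(4 + Q**2)) - 1072) = 5 + (-1072 + Q**2 + Q*sqrt(4 + Q**2)) = -1067 + Q**2 + Q*sqrt(4 + Q**2))
1/(d((-7 - 7)*2) + 53337) = 1/((-1067 + ((-7 - 7)*2)**2 + ((-7 - 7)*2)*sqrt(4 + ((-7 - 7)*2)**2)) + 53337) = 1/((-1067 + (-14*2)**2 + (-14*2)*sqrt(4 + (-14*2)**2)) + 53337) = 1/((-1067 + (-28)**2 - 28*sqrt(4 + (-28)**2)) + 53337) = 1/((-1067 + 784 - 28*sqrt(4 + 784)) + 53337) = 1/((-1067 + 784 - 56*sqrt(197)) + 53337) = 1/((-283 - 56*sqrt(197)) + 53337) = 1/(53054 - 56*sqrt(197))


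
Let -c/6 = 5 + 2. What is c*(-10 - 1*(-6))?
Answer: 168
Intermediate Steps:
c = -42 (c = -6*(5 + 2) = -6*7 = -42)
c*(-10 - 1*(-6)) = -42*(-10 - 1*(-6)) = -42*(-10 + 6) = -42*(-4) = 168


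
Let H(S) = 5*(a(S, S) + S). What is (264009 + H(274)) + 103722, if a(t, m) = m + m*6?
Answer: 378691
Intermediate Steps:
a(t, m) = 7*m (a(t, m) = m + 6*m = 7*m)
H(S) = 40*S (H(S) = 5*(7*S + S) = 5*(8*S) = 40*S)
(264009 + H(274)) + 103722 = (264009 + 40*274) + 103722 = (264009 + 10960) + 103722 = 274969 + 103722 = 378691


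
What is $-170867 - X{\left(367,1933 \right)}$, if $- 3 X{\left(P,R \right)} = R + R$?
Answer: $- \frac{508735}{3} \approx -1.6958 \cdot 10^{5}$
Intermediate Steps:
$X{\left(P,R \right)} = - \frac{2 R}{3}$ ($X{\left(P,R \right)} = - \frac{R + R}{3} = - \frac{2 R}{3}$)
$-170867 - X{\left(367,1933 \right)} = -170867 - \left(- \frac{2}{3}\right) 1933 = -170867 - - \frac{3866}{3} = -170867 + \frac{3866}{3} = - \frac{508735}{3}$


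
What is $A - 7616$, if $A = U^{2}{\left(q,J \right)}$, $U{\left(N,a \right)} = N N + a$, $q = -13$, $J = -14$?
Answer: $16409$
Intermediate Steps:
$U{\left(N,a \right)} = a + N^{2}$ ($U{\left(N,a \right)} = N^{2} + a = a + N^{2}$)
$A = 24025$ ($A = \left(-14 + \left(-13\right)^{2}\right)^{2} = \left(-14 + 169\right)^{2} = 155^{2} = 24025$)
$A - 7616 = 24025 - 7616 = 16409$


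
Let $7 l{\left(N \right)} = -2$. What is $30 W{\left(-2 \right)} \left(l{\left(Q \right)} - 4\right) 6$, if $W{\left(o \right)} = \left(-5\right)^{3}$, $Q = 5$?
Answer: $\frac{675000}{7} \approx 96429.0$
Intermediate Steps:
$l{\left(N \right)} = - \frac{2}{7}$ ($l{\left(N \right)} = \frac{1}{7} \left(-2\right) = - \frac{2}{7}$)
$W{\left(o \right)} = -125$
$30 W{\left(-2 \right)} \left(l{\left(Q \right)} - 4\right) 6 = 30 \left(-125\right) \left(- \frac{2}{7} - 4\right) 6 = - 3750 \left(\left(- \frac{30}{7}\right) 6\right) = \left(-3750\right) \left(- \frac{180}{7}\right) = \frac{675000}{7}$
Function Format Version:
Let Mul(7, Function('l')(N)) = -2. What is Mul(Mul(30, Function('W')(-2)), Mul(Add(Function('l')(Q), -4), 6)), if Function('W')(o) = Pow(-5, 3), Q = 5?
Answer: Rational(675000, 7) ≈ 96429.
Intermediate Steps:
Function('l')(N) = Rational(-2, 7) (Function('l')(N) = Mul(Rational(1, 7), -2) = Rational(-2, 7))
Function('W')(o) = -125
Mul(Mul(30, Function('W')(-2)), Mul(Add(Function('l')(Q), -4), 6)) = Mul(Mul(30, -125), Mul(Add(Rational(-2, 7), -4), 6)) = Mul(-3750, Mul(Rational(-30, 7), 6)) = Mul(-3750, Rational(-180, 7)) = Rational(675000, 7)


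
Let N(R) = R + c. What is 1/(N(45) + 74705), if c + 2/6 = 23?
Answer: 3/224318 ≈ 1.3374e-5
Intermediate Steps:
c = 68/3 (c = -⅓ + 23 = 68/3 ≈ 22.667)
N(R) = 68/3 + R (N(R) = R + 68/3 = 68/3 + R)
1/(N(45) + 74705) = 1/((68/3 + 45) + 74705) = 1/(203/3 + 74705) = 1/(224318/3) = 3/224318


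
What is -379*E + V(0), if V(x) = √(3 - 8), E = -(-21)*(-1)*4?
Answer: 31836 + I*√5 ≈ 31836.0 + 2.2361*I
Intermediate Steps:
E = -84 (E = -7*3*4 = -21*4 = -84)
V(x) = I*√5 (V(x) = √(-5) = I*√5)
-379*E + V(0) = -379*(-84) + I*√5 = 31836 + I*√5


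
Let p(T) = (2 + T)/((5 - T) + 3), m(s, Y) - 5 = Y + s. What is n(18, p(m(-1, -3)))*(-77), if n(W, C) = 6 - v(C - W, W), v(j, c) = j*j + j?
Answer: 153714/7 ≈ 21959.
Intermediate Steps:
v(j, c) = j + j² (v(j, c) = j² + j = j + j²)
m(s, Y) = 5 + Y + s (m(s, Y) = 5 + (Y + s) = 5 + Y + s)
p(T) = (2 + T)/(8 - T)
n(W, C) = 6 - (C - W)*(1 + C - W) (n(W, C) = 6 - (C - W)*(1 + (C - W)) = 6 - (C - W)*(1 + C - W))
n(18, p(m(-1, -3)))*(-77) = (6 - ((-2 - (5 - 3 - 1))/(-8 + (5 - 3 - 1)) - 1*18)*(1 + (-2 - (5 - 3 - 1))/(-8 + (5 - 3 - 1)) - 1*18))*(-77) = (6 - ((-2 - 1*1)/(-8 + 1) - 18)*(1 + (-2 - 1*1)/(-8 + 1) - 18))*(-77) = (6 - ((-2 - 1)/(-7) - 18)*(1 + (-2 - 1)/(-7) - 18))*(-77) = (6 - (-⅐*(-3) - 18)*(1 - ⅐*(-3) - 18))*(-77) = (6 - (3/7 - 18)*(1 + 3/7 - 18))*(-77) = (6 - 1*(-123/7)*(-116/7))*(-77) = (6 - 14268/49)*(-77) = -13974/49*(-77) = 153714/7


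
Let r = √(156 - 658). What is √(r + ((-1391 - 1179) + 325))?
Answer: √(-2245 + I*√502) ≈ 0.2364 + 47.382*I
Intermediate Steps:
r = I*√502 (r = √(-502) = I*√502 ≈ 22.405*I)
√(r + ((-1391 - 1179) + 325)) = √(I*√502 + ((-1391 - 1179) + 325)) = √(I*√502 + (-2570 + 325)) = √(I*√502 - 2245) = √(-2245 + I*√502)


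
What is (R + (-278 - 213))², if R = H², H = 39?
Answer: 1060900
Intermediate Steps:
R = 1521 (R = 39² = 1521)
(R + (-278 - 213))² = (1521 + (-278 - 213))² = (1521 - 491)² = 1030² = 1060900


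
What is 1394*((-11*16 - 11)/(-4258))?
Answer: 130339/2129 ≈ 61.221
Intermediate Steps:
1394*((-11*16 - 11)/(-4258)) = 1394*((-176 - 11)*(-1/4258)) = 1394*(-187*(-1/4258)) = 1394*(187/4258) = 130339/2129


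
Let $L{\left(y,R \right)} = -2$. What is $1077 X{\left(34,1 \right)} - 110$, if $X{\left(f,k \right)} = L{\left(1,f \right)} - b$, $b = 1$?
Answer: $-3341$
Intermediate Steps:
$X{\left(f,k \right)} = -3$ ($X{\left(f,k \right)} = -2 - 1 = -3$)
$1077 X{\left(34,1 \right)} - 110 = 1077 \left(-3\right) - 110 = -3231 - 110 = -3341$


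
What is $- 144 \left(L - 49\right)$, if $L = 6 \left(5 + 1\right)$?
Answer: $1872$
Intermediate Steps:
$L = 36$ ($L = 6 \cdot 6 = 36$)
$- 144 \left(L - 49\right) = - 144 \left(36 - 49\right) = \left(-144\right) \left(-13\right) = 1872$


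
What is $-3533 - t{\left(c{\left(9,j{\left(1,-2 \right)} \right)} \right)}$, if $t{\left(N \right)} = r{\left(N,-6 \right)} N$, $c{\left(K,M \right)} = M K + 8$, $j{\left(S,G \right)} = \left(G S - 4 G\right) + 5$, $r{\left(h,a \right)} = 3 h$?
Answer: $-37880$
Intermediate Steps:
$j{\left(S,G \right)} = 5 - 4 G + G S$ ($j{\left(S,G \right)} = \left(- 4 G + G S\right) + 5 = 5 - 4 G + G S$)
$c{\left(K,M \right)} = 8 + K M$ ($c{\left(K,M \right)} = K M + 8 = 8 + K M$)
$t{\left(N \right)} = 3 N^{2}$ ($t{\left(N \right)} = 3 N N = 3 N^{2}$)
$-3533 - t{\left(c{\left(9,j{\left(1,-2 \right)} \right)} \right)} = -3533 - 3 \left(8 + 9 \left(5 - -8 - 2\right)\right)^{2} = -3533 - 3 \left(8 + 9 \left(5 + 8 - 2\right)\right)^{2} = -3533 - 3 \left(8 + 9 \cdot 11\right)^{2} = -3533 - 3 \left(8 + 99\right)^{2} = -3533 - 3 \cdot 107^{2} = -3533 - 3 \cdot 11449 = -3533 - 34347 = -37880$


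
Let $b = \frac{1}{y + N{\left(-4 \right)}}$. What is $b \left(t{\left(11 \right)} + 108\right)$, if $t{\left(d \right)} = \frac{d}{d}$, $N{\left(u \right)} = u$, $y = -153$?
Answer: $- \frac{109}{157} \approx -0.69427$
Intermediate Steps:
$b = - \frac{1}{157}$ ($b = \frac{1}{-153 - 4} = \frac{1}{-157} = - \frac{1}{157} \approx -0.0063694$)
$t{\left(d \right)} = 1$
$b \left(t{\left(11 \right)} + 108\right) = - \frac{1 + 108}{157} = \left(- \frac{1}{157}\right) 109 = - \frac{109}{157}$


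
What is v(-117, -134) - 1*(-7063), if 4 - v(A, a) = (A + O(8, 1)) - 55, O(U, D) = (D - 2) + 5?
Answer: 7235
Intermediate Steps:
O(U, D) = 3 + D (O(U, D) = (-2 + D) + 5 = 3 + D)
v(A, a) = 55 - A (v(A, a) = 4 - ((A + (3 + 1)) - 55) = 4 - ((A + 4) - 55) = 4 - ((4 + A) - 55) = 4 - (-51 + A) = 4 + (51 - A) = 55 - A)
v(-117, -134) - 1*(-7063) = (55 - 1*(-117)) - 1*(-7063) = (55 + 117) + 7063 = 172 + 7063 = 7235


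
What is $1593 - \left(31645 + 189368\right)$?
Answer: $-219420$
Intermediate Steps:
$1593 - \left(31645 + 189368\right) = 1593 - 221013 = -219420$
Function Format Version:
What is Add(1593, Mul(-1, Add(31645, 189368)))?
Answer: -219420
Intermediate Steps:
Add(1593, Mul(-1, Add(31645, 189368))) = Add(1593, Mul(-1, 221013)) = Add(1593, -221013) = -219420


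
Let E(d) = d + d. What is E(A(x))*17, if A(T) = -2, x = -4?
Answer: -68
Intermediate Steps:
E(d) = 2*d
E(A(x))*17 = (2*(-2))*17 = -4*17 = -68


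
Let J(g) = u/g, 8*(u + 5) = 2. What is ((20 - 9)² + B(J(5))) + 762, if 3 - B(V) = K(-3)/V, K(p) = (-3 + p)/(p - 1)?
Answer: 16864/19 ≈ 887.58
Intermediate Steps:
u = -19/4 (u = -5 + (⅛)*2 = -5 + ¼ = -19/4 ≈ -4.7500)
K(p) = (-3 + p)/(-1 + p)
J(g) = -19/(4*g)
B(V) = 3 - 3/(2*V) (B(V) = 3 - (-3 - 3)/(-1 - 3)/V = 3 - -6/(-4)/V = 3 - (-¼*(-6))/V = 3 - 3/(2*V))
((20 - 9)² + B(J(5))) + 762 = ((20 - 9)² + (3 - 3/(2*((-19/4/5))))) + 762 = (11² + (3 - 3/(2*((-19/4*⅕))))) + 762 = (121 + (3 - 3/(2*(-19/20)))) + 762 = (121 + (3 - 3/2*(-20/19))) + 762 = (121 + (3 + 30/19)) + 762 = (121 + 87/19) + 762 = 2386/19 + 762 = 16864/19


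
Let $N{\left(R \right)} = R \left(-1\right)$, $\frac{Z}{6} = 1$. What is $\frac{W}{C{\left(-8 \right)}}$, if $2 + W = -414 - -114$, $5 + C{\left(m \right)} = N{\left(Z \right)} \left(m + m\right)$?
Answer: $- \frac{302}{91} \approx -3.3187$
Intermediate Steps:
$Z = 6$ ($Z = 6 \cdot 1 = 6$)
$N{\left(R \right)} = - R$
$C{\left(m \right)} = -5 - 12 m$ ($C{\left(m \right)} = -5 + \left(-1\right) 6 \left(m + m\right) = -5 - 6 \cdot 2 m = -5 - 12 m$)
$W = -302$ ($W = -2 - 300 = -302$)
$\frac{W}{C{\left(-8 \right)}} = - \frac{302}{-5 - -96} = - \frac{302}{-5 + 96} = - \frac{302}{91}$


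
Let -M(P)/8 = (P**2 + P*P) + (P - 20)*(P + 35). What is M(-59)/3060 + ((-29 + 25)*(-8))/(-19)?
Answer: -361084/14535 ≈ -24.842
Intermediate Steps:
M(P) = -16*P**2 - 8*(-20 + P)*(35 + P) (M(P) = -8*((P**2 + P*P) + (P - 20)*(P + 35)) = -8*((P**2 + P**2) + (-20 + P)*(35 + P)) = -8*(2*P**2 + (-20 + P)*(35 + P)) = -16*P**2 - 8*(-20 + P)*(35 + P))
M(-59)/3060 + ((-29 + 25)*(-8))/(-19) = (5600 - 120*(-59) - 24*(-59)**2)/3060 + ((-29 + 25)*(-8))/(-19) = (5600 + 7080 - 24*3481)*(1/3060) - 4*(-8)*(-1/19) = (5600 + 7080 - 83544)*(1/3060) + 32*(-1/19) = -70864*1/3060 - 32/19 = -17716/765 - 32/19 = -361084/14535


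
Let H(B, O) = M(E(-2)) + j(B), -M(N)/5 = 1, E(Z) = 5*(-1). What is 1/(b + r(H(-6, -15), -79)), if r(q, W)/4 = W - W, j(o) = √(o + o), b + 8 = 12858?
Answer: 1/12850 ≈ 7.7821e-5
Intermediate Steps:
b = 12850 (b = -8 + 12858 = 12850)
E(Z) = -5
j(o) = √2*√o (j(o) = √(2*o) = √2*√o)
M(N) = -5 (M(N) = -5*1 = -5)
H(B, O) = -5 + √2*√B
r(q, W) = 0 (r(q, W) = 4*(W - W) = 4*0 = 0)
1/(b + r(H(-6, -15), -79)) = 1/(12850 + 0) = 1/12850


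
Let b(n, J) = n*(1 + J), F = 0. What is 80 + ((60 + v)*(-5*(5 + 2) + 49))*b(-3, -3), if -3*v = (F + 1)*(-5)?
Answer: 5260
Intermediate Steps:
v = 5/3 (v = -(0 + 1)*(-5)/3 = -(-5)/3 = -⅓*(-5) = 5/3 ≈ 1.6667)
80 + ((60 + v)*(-5*(5 + 2) + 49))*b(-3, -3) = 80 + ((60 + 5/3)*(-5*(5 + 2) + 49))*(-3*(1 - 3)) = 80 + (185*(-5*7 + 49)/3)*(-3*(-2)) = 80 + (185*(-35 + 49)/3)*6 = 80 + ((185/3)*14)*6 = 80 + (2590/3)*6 = 80 + 5180 = 5260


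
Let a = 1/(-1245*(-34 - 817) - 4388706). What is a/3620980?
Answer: -1/12055006446780 ≈ -8.2953e-14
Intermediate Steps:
a = -1/3329211 (a = 1/(-1245*(-851) - 4388706) = 1/(1059495 - 4388706) = 1/(-3329211) = -1/3329211 ≈ -3.0037e-7)
a/3620980 = -1/3329211/3620980 = -1/3329211*1/3620980 = -1/12055006446780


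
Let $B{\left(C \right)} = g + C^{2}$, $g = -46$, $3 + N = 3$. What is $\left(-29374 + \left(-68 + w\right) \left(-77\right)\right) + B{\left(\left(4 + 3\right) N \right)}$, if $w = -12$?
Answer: $-23260$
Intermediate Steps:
$N = 0$ ($N = -3 + 3 = 0$)
$B{\left(C \right)} = -46 + C^{2}$
$\left(-29374 + \left(-68 + w\right) \left(-77\right)\right) + B{\left(\left(4 + 3\right) N \right)} = \left(-29374 + \left(-68 - 12\right) \left(-77\right)\right) - \left(46 - \left(\left(4 + 3\right) 0\right)^{2}\right) = \left(-29374 - -6160\right) - \left(46 - \left(7 \cdot 0\right)^{2}\right) = \left(-29374 + 6160\right) - \left(46 - 0^{2}\right) = -23214 + \left(-46 + 0\right) = -23214 - 46 = -23260$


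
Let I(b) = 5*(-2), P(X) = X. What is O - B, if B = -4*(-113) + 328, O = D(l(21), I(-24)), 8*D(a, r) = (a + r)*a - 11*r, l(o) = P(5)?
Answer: -6155/8 ≈ -769.38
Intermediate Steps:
l(o) = 5
I(b) = -10
D(a, r) = -11*r/8 + a*(a + r)/8 (D(a, r) = ((a + r)*a - 11*r)/8 = (a*(a + r) - 11*r)/8 = (-11*r + a*(a + r))/8 = -11*r/8 + a*(a + r)/8)
O = 85/8 (O = -11/8*(-10) + (1/8)*5**2 + (1/8)*5*(-10) = 55/4 + (1/8)*25 - 25/4 = 55/4 + 25/8 - 25/4 = 85/8 ≈ 10.625)
B = 780 (B = 452 + 328 = 780)
O - B = 85/8 - 1*780 = 85/8 - 780 = -6155/8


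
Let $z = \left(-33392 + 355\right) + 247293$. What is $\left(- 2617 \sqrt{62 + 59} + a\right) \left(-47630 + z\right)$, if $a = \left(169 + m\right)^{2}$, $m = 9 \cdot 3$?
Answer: $1604441754$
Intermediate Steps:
$m = 27$
$z = 214256$ ($z = -33037 + 247293 = 214256$)
$a = 38416$ ($a = \left(169 + 27\right)^{2} = 196^{2} = 38416$)
$\left(- 2617 \sqrt{62 + 59} + a\right) \left(-47630 + z\right) = \left(- 2617 \sqrt{62 + 59} + 38416\right) \left(-47630 + 214256\right) = \left(- 2617 \sqrt{121} + 38416\right) 166626 = \left(\left(-2617\right) 11 + 38416\right) 166626 = \left(-28787 + 38416\right) 166626 = 9629 \cdot 166626 = 1604441754$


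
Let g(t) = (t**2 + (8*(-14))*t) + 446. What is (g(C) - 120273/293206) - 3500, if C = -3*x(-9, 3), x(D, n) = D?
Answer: -1568479167/293206 ≈ -5349.4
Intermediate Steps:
C = 27 (C = -3*(-9) = 27)
g(t) = 446 + t**2 - 112*t (g(t) = (t**2 - 112*t) + 446 = 446 + t**2 - 112*t)
(g(C) - 120273/293206) - 3500 = ((446 + 27**2 - 112*27) - 120273/293206) - 3500 = ((446 + 729 - 3024) - 120273*1/293206) - 3500 = (-1849 - 120273/293206) - 3500 = -542258167/293206 - 3500 = -1568479167/293206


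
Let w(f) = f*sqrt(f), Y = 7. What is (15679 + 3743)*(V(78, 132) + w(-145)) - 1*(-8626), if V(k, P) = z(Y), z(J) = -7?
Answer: -127328 - 2816190*I*sqrt(145) ≈ -1.2733e+5 - 3.3911e+7*I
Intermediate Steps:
w(f) = f**(3/2)
V(k, P) = -7
(15679 + 3743)*(V(78, 132) + w(-145)) - 1*(-8626) = (15679 + 3743)*(-7 + (-145)**(3/2)) - 1*(-8626) = 19422*(-7 - 145*I*sqrt(145)) + 8626 = (-135954 - 2816190*I*sqrt(145)) + 8626 = -127328 - 2816190*I*sqrt(145)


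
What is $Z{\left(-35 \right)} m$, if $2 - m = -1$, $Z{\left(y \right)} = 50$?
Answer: $150$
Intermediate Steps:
$m = 3$ ($m = 2 - -1 = 2 + 1 = 3$)
$Z{\left(-35 \right)} m = 50 \cdot 3 = 150$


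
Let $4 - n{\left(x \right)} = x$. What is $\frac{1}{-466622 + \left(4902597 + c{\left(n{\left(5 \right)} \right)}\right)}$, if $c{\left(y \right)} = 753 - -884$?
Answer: $\frac{1}{4437612} \approx 2.2535 \cdot 10^{-7}$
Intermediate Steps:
$n{\left(x \right)} = 4 - x$
$c{\left(y \right)} = 1637$ ($c{\left(y \right)} = 753 + 884 = 1637$)
$\frac{1}{-466622 + \left(4902597 + c{\left(n{\left(5 \right)} \right)}\right)} = \frac{1}{-466622 + \left(4902597 + 1637\right)} = \frac{1}{-466622 + 4904234} = \frac{1}{4437612}$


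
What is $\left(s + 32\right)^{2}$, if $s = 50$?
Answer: $6724$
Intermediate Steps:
$\left(s + 32\right)^{2} = \left(50 + 32\right)^{2} = 82^{2} = 6724$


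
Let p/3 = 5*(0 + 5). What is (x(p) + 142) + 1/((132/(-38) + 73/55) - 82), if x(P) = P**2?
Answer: 507108566/87933 ≈ 5767.0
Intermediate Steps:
p = 75 (p = 3*(5*(0 + 5)) = 3*(5*5) = 3*25 = 75)
(x(p) + 142) + 1/((132/(-38) + 73/55) - 82) = (75**2 + 142) + 1/((132/(-38) + 73/55) - 82) = (5625 + 142) + 1/((132*(-1/38) + 73*(1/55)) - 82) = 5767 + 1/((-66/19 + 73/55) - 82) = 5767 + 1/(-2243/1045 - 82) = 5767 + 1/(-87933/1045) = 5767 - 1045/87933 = 507108566/87933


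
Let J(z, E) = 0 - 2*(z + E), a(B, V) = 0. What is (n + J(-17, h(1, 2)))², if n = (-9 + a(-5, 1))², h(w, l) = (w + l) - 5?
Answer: 14161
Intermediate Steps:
h(w, l) = -5 + l + w (h(w, l) = (l + w) - 5 = -5 + l + w)
J(z, E) = -2*E - 2*z (J(z, E) = 0 - 2*(E + z) = 0 + (-2*E - 2*z) = -2*E - 2*z)
n = 81 (n = (-9 + 0)² = (-9)² = 81)
(n + J(-17, h(1, 2)))² = (81 + (-2*(-5 + 2 + 1) - 2*(-17)))² = (81 + (-2*(-2) + 34))² = (81 + (4 + 34))² = (81 + 38)² = 119² = 14161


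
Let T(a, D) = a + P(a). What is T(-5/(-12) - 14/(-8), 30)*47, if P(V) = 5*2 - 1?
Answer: 3149/6 ≈ 524.83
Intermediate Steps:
P(V) = 9 (P(V) = 10 - 1 = 9)
T(a, D) = 9 + a (T(a, D) = a + 9 = 9 + a)
T(-5/(-12) - 14/(-8), 30)*47 = (9 + (-5/(-12) - 14/(-8)))*47 = (9 + (-5*(-1/12) - 14*(-⅛)))*47 = (9 + (5/12 + 7/4))*47 = (9 + 13/6)*47 = (67/6)*47 = 3149/6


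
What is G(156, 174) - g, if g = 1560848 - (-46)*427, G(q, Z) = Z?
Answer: -1580316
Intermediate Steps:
g = 1580490 (g = 1560848 - 1*(-19642) = 1560848 + 19642 = 1580490)
G(156, 174) - g = 174 - 1*1580490 = 174 - 1580490 = -1580316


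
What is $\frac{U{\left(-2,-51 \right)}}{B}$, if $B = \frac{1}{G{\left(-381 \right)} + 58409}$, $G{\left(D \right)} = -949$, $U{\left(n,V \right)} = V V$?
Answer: $149453460$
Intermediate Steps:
$U{\left(n,V \right)} = V^{2}$
$B = \frac{1}{57460}$ ($B = \frac{1}{-949 + 58409} = \frac{1}{57460} \approx 1.7403 \cdot 10^{-5}$)
$\frac{U{\left(-2,-51 \right)}}{B} = \left(-51\right)^{2} \frac{1}{\frac{1}{57460}} = 2601 \cdot 57460 = 149453460$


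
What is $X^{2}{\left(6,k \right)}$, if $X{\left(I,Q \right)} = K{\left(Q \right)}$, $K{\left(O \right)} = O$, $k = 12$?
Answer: $144$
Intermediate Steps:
$X{\left(I,Q \right)} = Q$
$X^{2}{\left(6,k \right)} = 12^{2} = 144$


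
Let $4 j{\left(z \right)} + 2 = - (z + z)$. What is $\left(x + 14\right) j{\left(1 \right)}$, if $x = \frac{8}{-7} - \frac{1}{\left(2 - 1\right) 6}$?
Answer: $- \frac{533}{42} \approx -12.69$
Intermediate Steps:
$x = - \frac{55}{42}$ ($x = 8 \left(- \frac{1}{7}\right) - \frac{1}{1 \cdot 6} = - \frac{8}{7} - \frac{1}{6} = - \frac{55}{42} \approx -1.3095$)
$j{\left(z \right)} = - \frac{1}{2} - \frac{z}{2}$ ($j{\left(z \right)} = - \frac{1}{2} + \frac{\left(-1\right) \left(z + z\right)}{4} = - \frac{1}{2} + \frac{\left(-1\right) 2 z}{4} = - \frac{1}{2} + \frac{\left(-2\right) z}{4} = - \frac{1}{2} - \frac{z}{2}$)
$\left(x + 14\right) j{\left(1 \right)} = \left(- \frac{55}{42} + 14\right) \left(- \frac{1}{2} - \frac{1}{2}\right) = \frac{533 \left(- \frac{1}{2} - \frac{1}{2}\right)}{42} = \frac{533}{42} \left(-1\right) = - \frac{533}{42}$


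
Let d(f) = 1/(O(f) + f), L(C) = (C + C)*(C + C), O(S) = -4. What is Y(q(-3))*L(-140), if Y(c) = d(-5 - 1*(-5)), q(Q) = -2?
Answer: -19600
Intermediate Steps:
L(C) = 4*C² (L(C) = (2*C)*(2*C) = 4*C²)
d(f) = 1/(-4 + f)
Y(c) = -¼ (Y(c) = 1/(-4 + (-5 - 1*(-5))) = 1/(-4 + (-5 + 5)) = 1/(-4 + 0) = 1/(-4) = -¼)
Y(q(-3))*L(-140) = -(-140)² = -19600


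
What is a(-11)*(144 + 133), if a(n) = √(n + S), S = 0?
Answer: 277*I*√11 ≈ 918.71*I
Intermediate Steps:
a(n) = √n (a(n) = √(n + 0) = √n)
a(-11)*(144 + 133) = √(-11)*(144 + 133) = (I*√11)*277 = 277*I*√11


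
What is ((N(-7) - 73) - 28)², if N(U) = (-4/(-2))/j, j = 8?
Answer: 162409/16 ≈ 10151.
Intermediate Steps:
N(U) = ¼ (N(U) = -4/(-2)/8 = -4*(-½)*(⅛) = 2*(⅛) = ¼)
((N(-7) - 73) - 28)² = ((¼ - 73) - 28)² = (-291/4 - 28)² = (-403/4)² = 162409/16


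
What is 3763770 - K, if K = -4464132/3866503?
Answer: 14552632460442/3866503 ≈ 3.7638e+6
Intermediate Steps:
K = -4464132/3866503 (K = -4464132*1/3866503 = -4464132/3866503 ≈ -1.1546)
3763770 - K = 3763770 - 1*(-4464132/3866503) = 3763770 + 4464132/3866503 = 14552632460442/3866503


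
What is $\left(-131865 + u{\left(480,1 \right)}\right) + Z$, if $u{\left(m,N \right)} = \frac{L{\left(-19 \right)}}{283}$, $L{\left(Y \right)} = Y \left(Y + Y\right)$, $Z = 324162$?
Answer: $\frac{54420773}{283} \approx 1.923 \cdot 10^{5}$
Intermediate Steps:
$L{\left(Y \right)} = 2 Y^{2}$ ($L{\left(Y \right)} = Y 2 Y = 2 Y^{2}$)
$u{\left(m,N \right)} = \frac{722}{283}$ ($u{\left(m,N \right)} = \frac{2 \left(-19\right)^{2}}{283} = 2 \cdot 361 \cdot \frac{1}{283} = 722 \cdot \frac{1}{283} = \frac{722}{283}$)
$\left(-131865 + u{\left(480,1 \right)}\right) + Z = \left(-131865 + \frac{722}{283}\right) + 324162 = - \frac{37317073}{283} + 324162 = \frac{54420773}{283}$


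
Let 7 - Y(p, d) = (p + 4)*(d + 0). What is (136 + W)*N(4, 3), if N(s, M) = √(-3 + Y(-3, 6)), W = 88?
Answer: 224*I*√2 ≈ 316.78*I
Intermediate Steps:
Y(p, d) = 7 - d*(4 + p) (Y(p, d) = 7 - (p + 4)*(d + 0) = 7 - (4 + p)*d = 7 - d*(4 + p))
N(s, M) = I*√2 (N(s, M) = √(-3 + (7 - 4*6 - 1*6*(-3))) = √(-3 + (7 - 24 + 18)) = √(-3 + 1) = √(-2) = I*√2)
(136 + W)*N(4, 3) = (136 + 88)*(I*√2) = 224*(I*√2) = 224*I*√2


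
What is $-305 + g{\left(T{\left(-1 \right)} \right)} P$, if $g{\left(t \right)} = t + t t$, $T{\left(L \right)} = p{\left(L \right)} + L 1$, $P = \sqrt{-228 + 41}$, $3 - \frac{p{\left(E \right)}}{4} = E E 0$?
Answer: $-305 + 132 i \sqrt{187} \approx -305.0 + 1805.1 i$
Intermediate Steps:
$p{\left(E \right)} = 12$ ($p{\left(E \right)} = 12 - 4 E E 0 = 12 - 4 E^{2} \cdot 0 = 12 - 0 = 12 + 0 = 12$)
$P = i \sqrt{187}$ ($P = \sqrt{-187} = i \sqrt{187} \approx 13.675 i$)
$T{\left(L \right)} = 12 + L$ ($T{\left(L \right)} = 12 + L 1 = 12 + L$)
$g{\left(t \right)} = t + t^{2}$
$-305 + g{\left(T{\left(-1 \right)} \right)} P = -305 + \left(12 - 1\right) \left(1 + \left(12 - 1\right)\right) i \sqrt{187} = -305 + 11 \left(1 + 11\right) i \sqrt{187} = -305 + 11 \cdot 12 i \sqrt{187} = -305 + 132 i \sqrt{187}$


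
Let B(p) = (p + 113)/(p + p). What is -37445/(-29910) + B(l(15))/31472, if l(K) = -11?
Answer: 1296163403/1035460272 ≈ 1.2518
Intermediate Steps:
B(p) = (113 + p)/(2*p) (B(p) = (113 + p)/((2*p)) = (113 + p)*(1/(2*p)) = (113 + p)/(2*p))
-37445/(-29910) + B(l(15))/31472 = -37445/(-29910) + ((½)*(113 - 11)/(-11))/31472 = -37445*(-1/29910) + ((½)*(-1/11)*102)*(1/31472) = 7489/5982 - 51/11*1/31472 = 7489/5982 - 51/346192 = 1296163403/1035460272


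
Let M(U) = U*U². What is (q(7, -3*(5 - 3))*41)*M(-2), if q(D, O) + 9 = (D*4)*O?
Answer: 58056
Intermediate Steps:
M(U) = U³
q(D, O) = -9 + 4*D*O (q(D, O) = -9 + (D*4)*O = -9 + (4*D)*O = -9 + 4*D*O)
(q(7, -3*(5 - 3))*41)*M(-2) = ((-9 + 4*7*(-3*(5 - 3)))*41)*(-2)³ = ((-9 + 4*7*(-3*2))*41)*(-8) = ((-9 + 4*7*(-6))*41)*(-8) = ((-9 - 168)*41)*(-8) = -177*41*(-8) = -7257*(-8) = 58056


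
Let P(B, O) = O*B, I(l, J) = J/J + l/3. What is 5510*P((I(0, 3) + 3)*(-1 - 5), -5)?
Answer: 661200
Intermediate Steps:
I(l, J) = 1 + l/3 (I(l, J) = 1 + l*(⅓) = 1 + l/3)
P(B, O) = B*O
5510*P((I(0, 3) + 3)*(-1 - 5), -5) = 5510*((((1 + (⅓)*0) + 3)*(-1 - 5))*(-5)) = 5510*((((1 + 0) + 3)*(-6))*(-5)) = 5510*(((1 + 3)*(-6))*(-5)) = 5510*((4*(-6))*(-5)) = 5510*(-24*(-5)) = 5510*120 = 661200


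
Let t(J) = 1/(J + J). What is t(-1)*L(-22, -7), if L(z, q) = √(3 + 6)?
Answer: -3/2 ≈ -1.5000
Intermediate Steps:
L(z, q) = 3 (L(z, q) = √9 = 3)
t(J) = 1/(2*J)
t(-1)*L(-22, -7) = ((½)/(-1))*3 = ((½)*(-1))*3 = -½*3 = -3/2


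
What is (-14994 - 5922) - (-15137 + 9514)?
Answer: -15293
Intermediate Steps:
(-14994 - 5922) - (-15137 + 9514) = -20916 - 1*(-5623) = -20916 + 5623 = -15293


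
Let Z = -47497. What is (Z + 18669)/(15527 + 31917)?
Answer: -7207/11861 ≈ -0.60762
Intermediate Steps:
(Z + 18669)/(15527 + 31917) = (-47497 + 18669)/(15527 + 31917) = -28828/47444 = -28828*1/47444 = -7207/11861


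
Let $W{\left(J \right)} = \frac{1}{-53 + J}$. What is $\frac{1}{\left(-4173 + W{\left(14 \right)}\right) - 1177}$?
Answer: $- \frac{39}{208651} \approx -0.00018692$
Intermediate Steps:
$\frac{1}{\left(-4173 + W{\left(14 \right)}\right) - 1177} = \frac{1}{\left(-4173 + \frac{1}{-53 + 14}\right) - 1177} = \frac{1}{\left(-4173 + \frac{1}{-39}\right) - 1177} = \frac{1}{\left(-4173 - \frac{1}{39}\right) - 1177} = \frac{1}{- \frac{162748}{39} - 1177} = \frac{1}{- \frac{208651}{39}} = - \frac{39}{208651}$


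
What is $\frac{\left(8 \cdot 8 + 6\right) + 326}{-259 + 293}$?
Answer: $\frac{198}{17} \approx 11.647$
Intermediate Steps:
$\frac{\left(8 \cdot 8 + 6\right) + 326}{-259 + 293} = \frac{\left(64 + 6\right) + 326}{34} = \left(70 + 326\right) \frac{1}{34} = 396 \cdot \frac{1}{34} = \frac{198}{17}$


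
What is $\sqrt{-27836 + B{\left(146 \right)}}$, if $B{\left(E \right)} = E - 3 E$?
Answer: $4 i \sqrt{1758} \approx 167.71 i$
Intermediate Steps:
$B{\left(E \right)} = - 2 E$
$\sqrt{-27836 + B{\left(146 \right)}} = \sqrt{-27836 - 292} = \sqrt{-28128} = 4 i \sqrt{1758}$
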